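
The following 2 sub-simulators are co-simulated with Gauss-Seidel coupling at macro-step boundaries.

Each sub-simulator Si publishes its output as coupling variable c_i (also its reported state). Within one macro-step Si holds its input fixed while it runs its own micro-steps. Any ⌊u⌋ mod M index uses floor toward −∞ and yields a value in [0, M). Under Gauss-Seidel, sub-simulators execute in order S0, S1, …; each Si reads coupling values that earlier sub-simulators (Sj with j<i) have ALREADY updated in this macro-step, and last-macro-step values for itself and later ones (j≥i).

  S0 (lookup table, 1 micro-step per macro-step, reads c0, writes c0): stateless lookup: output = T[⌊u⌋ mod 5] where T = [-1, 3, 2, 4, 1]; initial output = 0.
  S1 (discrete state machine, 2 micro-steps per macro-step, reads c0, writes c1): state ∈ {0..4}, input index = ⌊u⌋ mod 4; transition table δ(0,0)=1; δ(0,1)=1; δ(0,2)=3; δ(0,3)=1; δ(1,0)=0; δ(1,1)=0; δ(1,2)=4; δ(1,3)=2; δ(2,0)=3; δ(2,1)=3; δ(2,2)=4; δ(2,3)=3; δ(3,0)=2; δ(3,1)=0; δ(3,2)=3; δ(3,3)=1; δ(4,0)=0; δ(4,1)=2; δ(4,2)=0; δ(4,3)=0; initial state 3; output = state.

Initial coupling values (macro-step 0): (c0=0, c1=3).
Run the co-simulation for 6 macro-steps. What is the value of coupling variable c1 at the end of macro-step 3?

c1 at macro-step 3 = 2

macro 1: S0 reads c0=0 → after 1×micro: -1; S1 reads c0=-1 → after 2×micro: 2 ⇒ (c0=-1, c1=2)
macro 2: S0 reads c0=-1 → after 1×micro: 1; S1 reads c0=1 → after 2×micro: 0 ⇒ (c0=1, c1=0)
macro 3: S0 reads c0=1 → after 1×micro: 3; S1 reads c0=3 → after 2×micro: 2 ⇒ (c0=3, c1=2)
macro 4: S0 reads c0=3 → after 1×micro: 4; S1 reads c0=4 → after 2×micro: 2 ⇒ (c0=4, c1=2)
macro 5: S0 reads c0=4 → after 1×micro: 1; S1 reads c0=1 → after 2×micro: 0 ⇒ (c0=1, c1=0)
macro 6: S0 reads c0=1 → after 1×micro: 3; S1 reads c0=3 → after 2×micro: 2 ⇒ (c0=3, c1=2)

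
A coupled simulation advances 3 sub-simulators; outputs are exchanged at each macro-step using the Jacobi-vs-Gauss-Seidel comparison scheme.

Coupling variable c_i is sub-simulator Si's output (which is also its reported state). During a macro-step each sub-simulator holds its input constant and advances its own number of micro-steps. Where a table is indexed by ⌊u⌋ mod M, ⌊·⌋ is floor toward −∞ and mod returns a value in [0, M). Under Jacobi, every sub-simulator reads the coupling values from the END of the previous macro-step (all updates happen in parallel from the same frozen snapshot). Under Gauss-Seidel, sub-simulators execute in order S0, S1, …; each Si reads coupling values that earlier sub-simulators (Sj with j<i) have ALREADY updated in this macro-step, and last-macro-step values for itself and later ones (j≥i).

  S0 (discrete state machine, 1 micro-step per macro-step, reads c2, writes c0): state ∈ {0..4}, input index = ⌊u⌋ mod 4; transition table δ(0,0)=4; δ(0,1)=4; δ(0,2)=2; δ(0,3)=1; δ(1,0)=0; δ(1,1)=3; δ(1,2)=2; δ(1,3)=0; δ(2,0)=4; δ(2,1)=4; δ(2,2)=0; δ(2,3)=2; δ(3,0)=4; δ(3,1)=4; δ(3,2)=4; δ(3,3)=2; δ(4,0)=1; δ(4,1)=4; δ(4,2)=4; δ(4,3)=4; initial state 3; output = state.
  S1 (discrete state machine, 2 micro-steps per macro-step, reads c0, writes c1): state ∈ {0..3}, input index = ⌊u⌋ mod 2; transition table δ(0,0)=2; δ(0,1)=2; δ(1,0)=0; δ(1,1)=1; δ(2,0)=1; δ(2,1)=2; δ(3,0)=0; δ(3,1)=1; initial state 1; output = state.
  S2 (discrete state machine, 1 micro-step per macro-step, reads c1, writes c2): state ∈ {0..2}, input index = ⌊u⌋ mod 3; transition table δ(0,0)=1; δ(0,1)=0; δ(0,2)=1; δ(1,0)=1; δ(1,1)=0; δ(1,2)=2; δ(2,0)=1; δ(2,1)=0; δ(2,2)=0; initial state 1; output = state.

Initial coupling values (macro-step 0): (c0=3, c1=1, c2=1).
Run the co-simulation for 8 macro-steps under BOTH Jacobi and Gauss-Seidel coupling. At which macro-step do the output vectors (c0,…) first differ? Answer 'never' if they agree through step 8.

first divergence at macro-step: 1

[Jacobi] macro 1: S0 reads c2=1 → after 1×micro: 4; S1 reads c0=3 → after 2×micro: 1; S2 reads c1=1 → after 1×micro: 0 ⇒ (c0=4, c1=1, c2=0)
[Jacobi] macro 2: S0 reads c2=0 → after 1×micro: 1; S1 reads c0=4 → after 2×micro: 2; S2 reads c1=1 → after 1×micro: 0 ⇒ (c0=1, c1=2, c2=0)
[Jacobi] macro 3: S0 reads c2=0 → after 1×micro: 0; S1 reads c0=1 → after 2×micro: 2; S2 reads c1=2 → after 1×micro: 1 ⇒ (c0=0, c1=2, c2=1)
[Jacobi] macro 4: S0 reads c2=1 → after 1×micro: 4; S1 reads c0=0 → after 2×micro: 0; S2 reads c1=2 → after 1×micro: 2 ⇒ (c0=4, c1=0, c2=2)
[Jacobi] macro 5: S0 reads c2=2 → after 1×micro: 4; S1 reads c0=4 → after 2×micro: 1; S2 reads c1=0 → after 1×micro: 1 ⇒ (c0=4, c1=1, c2=1)
[Jacobi] macro 6: S0 reads c2=1 → after 1×micro: 4; S1 reads c0=4 → after 2×micro: 2; S2 reads c1=1 → after 1×micro: 0 ⇒ (c0=4, c1=2, c2=0)
[Jacobi] macro 7: S0 reads c2=0 → after 1×micro: 1; S1 reads c0=4 → after 2×micro: 0; S2 reads c1=2 → after 1×micro: 1 ⇒ (c0=1, c1=0, c2=1)
[Jacobi] macro 8: S0 reads c2=1 → after 1×micro: 3; S1 reads c0=1 → after 2×micro: 2; S2 reads c1=0 → after 1×micro: 1 ⇒ (c0=3, c1=2, c2=1)
[Gauss-Seidel] macro 1: S0 reads c2=1 → after 1×micro: 4; S1 reads c0=4 → after 2×micro: 2; S2 reads c1=2 → after 1×micro: 2 ⇒ (c0=4, c1=2, c2=2)
[Gauss-Seidel] macro 2: S0 reads c2=2 → after 1×micro: 4; S1 reads c0=4 → after 2×micro: 0; S2 reads c1=0 → after 1×micro: 1 ⇒ (c0=4, c1=0, c2=1)
[Gauss-Seidel] macro 3: S0 reads c2=1 → after 1×micro: 4; S1 reads c0=4 → after 2×micro: 1; S2 reads c1=1 → after 1×micro: 0 ⇒ (c0=4, c1=1, c2=0)
[Gauss-Seidel] macro 4: S0 reads c2=0 → after 1×micro: 1; S1 reads c0=1 → after 2×micro: 1; S2 reads c1=1 → after 1×micro: 0 ⇒ (c0=1, c1=1, c2=0)
[Gauss-Seidel] macro 5: S0 reads c2=0 → after 1×micro: 0; S1 reads c0=0 → after 2×micro: 2; S2 reads c1=2 → after 1×micro: 1 ⇒ (c0=0, c1=2, c2=1)
[Gauss-Seidel] macro 6: S0 reads c2=1 → after 1×micro: 4; S1 reads c0=4 → after 2×micro: 0; S2 reads c1=0 → after 1×micro: 1 ⇒ (c0=4, c1=0, c2=1)
[Gauss-Seidel] macro 7: S0 reads c2=1 → after 1×micro: 4; S1 reads c0=4 → after 2×micro: 1; S2 reads c1=1 → after 1×micro: 0 ⇒ (c0=4, c1=1, c2=0)
[Gauss-Seidel] macro 8: S0 reads c2=0 → after 1×micro: 1; S1 reads c0=1 → after 2×micro: 1; S2 reads c1=1 → after 1×micro: 0 ⇒ (c0=1, c1=1, c2=0)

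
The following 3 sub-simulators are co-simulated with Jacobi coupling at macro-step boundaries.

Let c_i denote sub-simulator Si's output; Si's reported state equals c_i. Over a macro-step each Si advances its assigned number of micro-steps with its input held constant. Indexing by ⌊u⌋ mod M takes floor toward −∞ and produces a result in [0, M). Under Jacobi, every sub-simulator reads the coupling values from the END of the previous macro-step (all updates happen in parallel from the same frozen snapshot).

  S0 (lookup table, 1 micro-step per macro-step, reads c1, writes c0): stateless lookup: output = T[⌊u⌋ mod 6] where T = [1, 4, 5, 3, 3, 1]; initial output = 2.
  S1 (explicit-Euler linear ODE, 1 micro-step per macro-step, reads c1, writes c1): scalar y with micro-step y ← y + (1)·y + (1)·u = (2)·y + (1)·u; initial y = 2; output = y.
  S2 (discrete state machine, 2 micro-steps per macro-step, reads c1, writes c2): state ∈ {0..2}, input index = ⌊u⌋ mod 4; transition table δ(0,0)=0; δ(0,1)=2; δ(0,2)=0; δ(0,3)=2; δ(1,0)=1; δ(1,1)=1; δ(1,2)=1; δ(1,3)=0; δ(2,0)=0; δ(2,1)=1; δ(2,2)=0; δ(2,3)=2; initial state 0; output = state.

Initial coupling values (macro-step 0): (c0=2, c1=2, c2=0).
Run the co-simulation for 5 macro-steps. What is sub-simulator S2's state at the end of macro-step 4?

macro 1: S0 reads c1=2 → after 1×micro: 5; S1 reads c1=2 → after 1×micro: 6; S2 reads c1=2 → after 2×micro: 0 ⇒ (c0=5, c1=6, c2=0)
macro 2: S0 reads c1=6 → after 1×micro: 1; S1 reads c1=6 → after 1×micro: 18; S2 reads c1=6 → after 2×micro: 0 ⇒ (c0=1, c1=18, c2=0)
macro 3: S0 reads c1=18 → after 1×micro: 1; S1 reads c1=18 → after 1×micro: 54; S2 reads c1=18 → after 2×micro: 0 ⇒ (c0=1, c1=54, c2=0)
macro 4: S0 reads c1=54 → after 1×micro: 1; S1 reads c1=54 → after 1×micro: 162; S2 reads c1=54 → after 2×micro: 0 ⇒ (c0=1, c1=162, c2=0)
macro 5: S0 reads c1=162 → after 1×micro: 1; S1 reads c1=162 → after 1×micro: 486; S2 reads c1=162 → after 2×micro: 0 ⇒ (c0=1, c1=486, c2=0)

S2 state at macro-step 4 = 0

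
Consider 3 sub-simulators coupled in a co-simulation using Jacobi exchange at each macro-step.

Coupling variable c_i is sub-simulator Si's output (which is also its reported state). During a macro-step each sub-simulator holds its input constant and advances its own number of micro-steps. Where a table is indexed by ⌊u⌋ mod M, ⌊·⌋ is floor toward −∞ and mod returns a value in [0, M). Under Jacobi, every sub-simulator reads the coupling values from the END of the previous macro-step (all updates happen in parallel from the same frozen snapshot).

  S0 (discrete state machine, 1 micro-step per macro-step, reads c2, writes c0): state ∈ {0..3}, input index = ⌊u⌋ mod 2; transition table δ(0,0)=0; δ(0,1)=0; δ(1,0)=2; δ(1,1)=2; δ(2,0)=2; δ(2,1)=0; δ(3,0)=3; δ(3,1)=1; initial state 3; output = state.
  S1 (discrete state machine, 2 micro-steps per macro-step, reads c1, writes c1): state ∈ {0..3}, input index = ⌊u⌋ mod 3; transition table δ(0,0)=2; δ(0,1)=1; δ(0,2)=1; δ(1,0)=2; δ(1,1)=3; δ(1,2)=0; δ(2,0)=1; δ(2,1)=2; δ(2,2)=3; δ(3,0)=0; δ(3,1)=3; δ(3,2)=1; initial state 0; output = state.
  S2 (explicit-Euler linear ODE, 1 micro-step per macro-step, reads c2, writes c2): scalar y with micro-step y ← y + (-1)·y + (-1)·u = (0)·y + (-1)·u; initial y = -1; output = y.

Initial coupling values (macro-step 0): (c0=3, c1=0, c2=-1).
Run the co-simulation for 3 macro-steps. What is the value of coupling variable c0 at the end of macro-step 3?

macro 1: S0 reads c2=-1 → after 1×micro: 1; S1 reads c1=0 → after 2×micro: 1; S2 reads c2=-1 → after 1×micro: 1 ⇒ (c0=1, c1=1, c2=1)
macro 2: S0 reads c2=1 → after 1×micro: 2; S1 reads c1=1 → after 2×micro: 3; S2 reads c2=1 → after 1×micro: -1 ⇒ (c0=2, c1=3, c2=-1)
macro 3: S0 reads c2=-1 → after 1×micro: 0; S1 reads c1=3 → after 2×micro: 2; S2 reads c2=-1 → after 1×micro: 1 ⇒ (c0=0, c1=2, c2=1)

c0 at macro-step 3 = 0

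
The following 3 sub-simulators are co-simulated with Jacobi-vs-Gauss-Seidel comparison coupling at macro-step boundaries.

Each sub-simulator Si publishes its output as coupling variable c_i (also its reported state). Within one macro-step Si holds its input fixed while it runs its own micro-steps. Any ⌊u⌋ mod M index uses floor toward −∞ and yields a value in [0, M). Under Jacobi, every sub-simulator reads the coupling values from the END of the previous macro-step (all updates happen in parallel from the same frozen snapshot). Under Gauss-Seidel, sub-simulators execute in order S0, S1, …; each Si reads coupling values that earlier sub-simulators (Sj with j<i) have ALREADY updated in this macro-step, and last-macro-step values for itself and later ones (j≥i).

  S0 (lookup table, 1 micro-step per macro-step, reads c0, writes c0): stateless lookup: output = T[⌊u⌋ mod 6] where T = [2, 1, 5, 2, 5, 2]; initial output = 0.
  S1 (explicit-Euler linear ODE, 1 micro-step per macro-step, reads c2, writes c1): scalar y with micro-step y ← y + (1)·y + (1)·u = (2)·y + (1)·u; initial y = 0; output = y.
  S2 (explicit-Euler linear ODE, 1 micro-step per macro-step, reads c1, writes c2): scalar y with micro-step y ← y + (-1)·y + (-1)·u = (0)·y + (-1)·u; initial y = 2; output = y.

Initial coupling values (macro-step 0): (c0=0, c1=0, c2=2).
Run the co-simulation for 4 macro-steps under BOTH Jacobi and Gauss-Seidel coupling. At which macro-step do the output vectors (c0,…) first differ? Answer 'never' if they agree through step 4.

[Jacobi] macro 1: S0 reads c0=0 → after 1×micro: 2; S1 reads c2=2 → after 1×micro: 2; S2 reads c1=0 → after 1×micro: 0 ⇒ (c0=2, c1=2, c2=0)
[Jacobi] macro 2: S0 reads c0=2 → after 1×micro: 5; S1 reads c2=0 → after 1×micro: 4; S2 reads c1=2 → after 1×micro: -2 ⇒ (c0=5, c1=4, c2=-2)
[Jacobi] macro 3: S0 reads c0=5 → after 1×micro: 2; S1 reads c2=-2 → after 1×micro: 6; S2 reads c1=4 → after 1×micro: -4 ⇒ (c0=2, c1=6, c2=-4)
[Jacobi] macro 4: S0 reads c0=2 → after 1×micro: 5; S1 reads c2=-4 → after 1×micro: 8; S2 reads c1=6 → after 1×micro: -6 ⇒ (c0=5, c1=8, c2=-6)
[Gauss-Seidel] macro 1: S0 reads c0=0 → after 1×micro: 2; S1 reads c2=2 → after 1×micro: 2; S2 reads c1=2 → after 1×micro: -2 ⇒ (c0=2, c1=2, c2=-2)
[Gauss-Seidel] macro 2: S0 reads c0=2 → after 1×micro: 5; S1 reads c2=-2 → after 1×micro: 2; S2 reads c1=2 → after 1×micro: -2 ⇒ (c0=5, c1=2, c2=-2)
[Gauss-Seidel] macro 3: S0 reads c0=5 → after 1×micro: 2; S1 reads c2=-2 → after 1×micro: 2; S2 reads c1=2 → after 1×micro: -2 ⇒ (c0=2, c1=2, c2=-2)
[Gauss-Seidel] macro 4: S0 reads c0=2 → after 1×micro: 5; S1 reads c2=-2 → after 1×micro: 2; S2 reads c1=2 → after 1×micro: -2 ⇒ (c0=5, c1=2, c2=-2)

first divergence at macro-step: 1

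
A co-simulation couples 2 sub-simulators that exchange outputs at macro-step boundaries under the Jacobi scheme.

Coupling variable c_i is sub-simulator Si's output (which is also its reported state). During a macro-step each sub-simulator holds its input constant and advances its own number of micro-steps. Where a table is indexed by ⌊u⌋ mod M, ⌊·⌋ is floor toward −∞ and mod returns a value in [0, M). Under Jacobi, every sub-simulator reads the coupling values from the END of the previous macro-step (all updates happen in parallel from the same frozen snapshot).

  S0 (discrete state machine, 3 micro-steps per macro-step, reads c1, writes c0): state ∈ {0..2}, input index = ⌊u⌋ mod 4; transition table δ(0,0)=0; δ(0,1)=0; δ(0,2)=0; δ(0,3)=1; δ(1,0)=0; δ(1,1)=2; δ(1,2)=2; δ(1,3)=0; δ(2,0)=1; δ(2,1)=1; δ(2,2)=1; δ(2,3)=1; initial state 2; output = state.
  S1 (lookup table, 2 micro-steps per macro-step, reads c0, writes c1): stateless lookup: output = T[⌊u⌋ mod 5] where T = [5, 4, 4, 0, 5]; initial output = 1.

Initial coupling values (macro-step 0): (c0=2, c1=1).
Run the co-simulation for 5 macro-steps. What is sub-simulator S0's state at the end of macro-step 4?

macro 1: S0 reads c1=1 → after 3×micro: 1; S1 reads c0=2 → after 2×micro: 4 ⇒ (c0=1, c1=4)
macro 2: S0 reads c1=4 → after 3×micro: 0; S1 reads c0=1 → after 2×micro: 4 ⇒ (c0=0, c1=4)
macro 3: S0 reads c1=4 → after 3×micro: 0; S1 reads c0=0 → after 2×micro: 5 ⇒ (c0=0, c1=5)
macro 4: S0 reads c1=5 → after 3×micro: 0; S1 reads c0=0 → after 2×micro: 5 ⇒ (c0=0, c1=5)
macro 5: S0 reads c1=5 → after 3×micro: 0; S1 reads c0=0 → after 2×micro: 5 ⇒ (c0=0, c1=5)

S0 state at macro-step 4 = 0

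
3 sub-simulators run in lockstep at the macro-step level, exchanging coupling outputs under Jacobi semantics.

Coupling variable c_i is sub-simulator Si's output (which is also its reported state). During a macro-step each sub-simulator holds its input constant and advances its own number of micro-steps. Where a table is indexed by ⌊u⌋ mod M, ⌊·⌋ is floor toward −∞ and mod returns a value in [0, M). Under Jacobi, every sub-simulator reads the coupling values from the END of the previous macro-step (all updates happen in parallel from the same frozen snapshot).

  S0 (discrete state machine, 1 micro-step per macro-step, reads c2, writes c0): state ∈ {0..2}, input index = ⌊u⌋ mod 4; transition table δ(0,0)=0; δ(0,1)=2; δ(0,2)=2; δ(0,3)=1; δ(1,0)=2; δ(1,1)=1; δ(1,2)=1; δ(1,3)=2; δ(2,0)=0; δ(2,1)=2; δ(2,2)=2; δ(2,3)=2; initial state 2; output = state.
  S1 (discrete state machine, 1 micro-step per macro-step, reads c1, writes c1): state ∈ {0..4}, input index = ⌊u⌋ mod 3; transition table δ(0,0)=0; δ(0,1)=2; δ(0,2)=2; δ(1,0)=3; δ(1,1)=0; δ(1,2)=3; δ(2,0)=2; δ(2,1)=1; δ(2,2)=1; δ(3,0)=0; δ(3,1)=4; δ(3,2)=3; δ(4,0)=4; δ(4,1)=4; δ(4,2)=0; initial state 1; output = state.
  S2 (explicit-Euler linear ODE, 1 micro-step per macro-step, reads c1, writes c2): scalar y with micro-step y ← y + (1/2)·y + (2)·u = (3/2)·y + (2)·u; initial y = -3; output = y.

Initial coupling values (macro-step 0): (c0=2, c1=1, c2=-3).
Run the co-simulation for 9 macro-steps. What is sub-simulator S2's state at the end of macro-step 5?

S2 state at macro-step 5 = -405/32

macro 1: S0 reads c2=-3 → after 1×micro: 2; S1 reads c1=1 → after 1×micro: 0; S2 reads c1=1 → after 1×micro: -5/2 ⇒ (c0=2, c1=0, c2=-5/2)
macro 2: S0 reads c2=-5/2 → after 1×micro: 2; S1 reads c1=0 → after 1×micro: 0; S2 reads c1=0 → after 1×micro: -15/4 ⇒ (c0=2, c1=0, c2=-15/4)
macro 3: S0 reads c2=-15/4 → after 1×micro: 0; S1 reads c1=0 → after 1×micro: 0; S2 reads c1=0 → after 1×micro: -45/8 ⇒ (c0=0, c1=0, c2=-45/8)
macro 4: S0 reads c2=-45/8 → after 1×micro: 2; S1 reads c1=0 → after 1×micro: 0; S2 reads c1=0 → after 1×micro: -135/16 ⇒ (c0=2, c1=0, c2=-135/16)
macro 5: S0 reads c2=-135/16 → after 1×micro: 2; S1 reads c1=0 → after 1×micro: 0; S2 reads c1=0 → after 1×micro: -405/32 ⇒ (c0=2, c1=0, c2=-405/32)
macro 6: S0 reads c2=-405/32 → after 1×micro: 2; S1 reads c1=0 → after 1×micro: 0; S2 reads c1=0 → after 1×micro: -1215/64 ⇒ (c0=2, c1=0, c2=-1215/64)
macro 7: S0 reads c2=-1215/64 → after 1×micro: 2; S1 reads c1=0 → after 1×micro: 0; S2 reads c1=0 → after 1×micro: -3645/128 ⇒ (c0=2, c1=0, c2=-3645/128)
macro 8: S0 reads c2=-3645/128 → after 1×micro: 2; S1 reads c1=0 → after 1×micro: 0; S2 reads c1=0 → after 1×micro: -10935/256 ⇒ (c0=2, c1=0, c2=-10935/256)
macro 9: S0 reads c2=-10935/256 → after 1×micro: 2; S1 reads c1=0 → after 1×micro: 0; S2 reads c1=0 → after 1×micro: -32805/512 ⇒ (c0=2, c1=0, c2=-32805/512)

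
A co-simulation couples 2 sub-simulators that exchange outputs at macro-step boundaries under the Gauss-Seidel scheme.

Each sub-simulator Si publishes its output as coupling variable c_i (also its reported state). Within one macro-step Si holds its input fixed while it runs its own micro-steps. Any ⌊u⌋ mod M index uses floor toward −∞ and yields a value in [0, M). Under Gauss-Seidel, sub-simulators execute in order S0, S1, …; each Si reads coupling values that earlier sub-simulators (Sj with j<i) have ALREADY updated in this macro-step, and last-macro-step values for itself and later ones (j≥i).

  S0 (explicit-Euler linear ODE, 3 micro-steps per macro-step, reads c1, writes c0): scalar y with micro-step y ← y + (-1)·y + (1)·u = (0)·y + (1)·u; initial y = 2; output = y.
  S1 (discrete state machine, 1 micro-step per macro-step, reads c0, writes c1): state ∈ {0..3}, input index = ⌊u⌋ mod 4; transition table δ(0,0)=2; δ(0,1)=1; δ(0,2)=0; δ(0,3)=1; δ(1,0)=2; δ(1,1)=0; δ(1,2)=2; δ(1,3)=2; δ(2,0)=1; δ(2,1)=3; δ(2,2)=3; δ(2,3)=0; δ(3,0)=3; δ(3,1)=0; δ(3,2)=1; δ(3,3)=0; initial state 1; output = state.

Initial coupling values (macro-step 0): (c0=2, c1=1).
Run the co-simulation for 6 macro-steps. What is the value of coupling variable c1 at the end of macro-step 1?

macro 1: S0 reads c1=1 → after 3×micro: 1; S1 reads c0=1 → after 1×micro: 0 ⇒ (c0=1, c1=0)
macro 2: S0 reads c1=0 → after 3×micro: 0; S1 reads c0=0 → after 1×micro: 2 ⇒ (c0=0, c1=2)
macro 3: S0 reads c1=2 → after 3×micro: 2; S1 reads c0=2 → after 1×micro: 3 ⇒ (c0=2, c1=3)
macro 4: S0 reads c1=3 → after 3×micro: 3; S1 reads c0=3 → after 1×micro: 0 ⇒ (c0=3, c1=0)
macro 5: S0 reads c1=0 → after 3×micro: 0; S1 reads c0=0 → after 1×micro: 2 ⇒ (c0=0, c1=2)
macro 6: S0 reads c1=2 → after 3×micro: 2; S1 reads c0=2 → after 1×micro: 3 ⇒ (c0=2, c1=3)

c1 at macro-step 1 = 0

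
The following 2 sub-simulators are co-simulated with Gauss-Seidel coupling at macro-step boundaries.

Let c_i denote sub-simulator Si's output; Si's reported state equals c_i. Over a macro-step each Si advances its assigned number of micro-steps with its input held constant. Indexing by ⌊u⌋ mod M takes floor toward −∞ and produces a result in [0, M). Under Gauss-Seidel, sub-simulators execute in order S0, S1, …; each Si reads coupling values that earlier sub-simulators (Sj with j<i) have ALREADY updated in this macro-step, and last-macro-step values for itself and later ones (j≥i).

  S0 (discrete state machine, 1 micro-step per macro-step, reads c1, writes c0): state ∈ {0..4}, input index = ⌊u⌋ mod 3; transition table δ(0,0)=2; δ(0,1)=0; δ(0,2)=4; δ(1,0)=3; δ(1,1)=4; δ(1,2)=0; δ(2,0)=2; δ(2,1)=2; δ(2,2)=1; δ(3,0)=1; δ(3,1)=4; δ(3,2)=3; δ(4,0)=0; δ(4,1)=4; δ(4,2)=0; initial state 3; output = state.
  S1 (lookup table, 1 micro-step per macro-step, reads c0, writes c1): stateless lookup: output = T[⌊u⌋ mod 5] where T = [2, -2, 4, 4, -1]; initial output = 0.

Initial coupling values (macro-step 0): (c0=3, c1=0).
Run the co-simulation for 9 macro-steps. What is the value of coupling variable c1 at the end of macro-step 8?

macro 1: S0 reads c1=0 → after 1×micro: 1; S1 reads c0=1 → after 1×micro: -2 ⇒ (c0=1, c1=-2)
macro 2: S0 reads c1=-2 → after 1×micro: 4; S1 reads c0=4 → after 1×micro: -1 ⇒ (c0=4, c1=-1)
macro 3: S0 reads c1=-1 → after 1×micro: 0; S1 reads c0=0 → after 1×micro: 2 ⇒ (c0=0, c1=2)
macro 4: S0 reads c1=2 → after 1×micro: 4; S1 reads c0=4 → after 1×micro: -1 ⇒ (c0=4, c1=-1)
macro 5: S0 reads c1=-1 → after 1×micro: 0; S1 reads c0=0 → after 1×micro: 2 ⇒ (c0=0, c1=2)
macro 6: S0 reads c1=2 → after 1×micro: 4; S1 reads c0=4 → after 1×micro: -1 ⇒ (c0=4, c1=-1)
macro 7: S0 reads c1=-1 → after 1×micro: 0; S1 reads c0=0 → after 1×micro: 2 ⇒ (c0=0, c1=2)
macro 8: S0 reads c1=2 → after 1×micro: 4; S1 reads c0=4 → after 1×micro: -1 ⇒ (c0=4, c1=-1)
macro 9: S0 reads c1=-1 → after 1×micro: 0; S1 reads c0=0 → after 1×micro: 2 ⇒ (c0=0, c1=2)

c1 at macro-step 8 = -1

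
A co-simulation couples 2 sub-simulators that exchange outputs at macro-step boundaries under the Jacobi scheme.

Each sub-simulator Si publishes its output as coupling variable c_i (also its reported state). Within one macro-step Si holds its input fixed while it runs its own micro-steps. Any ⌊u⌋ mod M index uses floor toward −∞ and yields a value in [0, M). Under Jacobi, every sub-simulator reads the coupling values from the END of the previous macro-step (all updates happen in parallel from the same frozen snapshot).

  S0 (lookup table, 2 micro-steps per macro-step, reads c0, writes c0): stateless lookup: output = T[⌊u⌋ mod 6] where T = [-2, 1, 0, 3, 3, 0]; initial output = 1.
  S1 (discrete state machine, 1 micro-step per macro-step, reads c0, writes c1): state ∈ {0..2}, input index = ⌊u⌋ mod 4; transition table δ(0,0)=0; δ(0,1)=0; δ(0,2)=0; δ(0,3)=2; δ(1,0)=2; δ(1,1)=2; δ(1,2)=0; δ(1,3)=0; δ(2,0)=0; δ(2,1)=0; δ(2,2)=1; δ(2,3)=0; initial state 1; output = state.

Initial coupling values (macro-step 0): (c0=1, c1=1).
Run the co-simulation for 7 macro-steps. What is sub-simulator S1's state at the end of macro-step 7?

S1 state at macro-step 7 = 0

macro 1: S0 reads c0=1 → after 2×micro: 1; S1 reads c0=1 → after 1×micro: 2 ⇒ (c0=1, c1=2)
macro 2: S0 reads c0=1 → after 2×micro: 1; S1 reads c0=1 → after 1×micro: 0 ⇒ (c0=1, c1=0)
macro 3: S0 reads c0=1 → after 2×micro: 1; S1 reads c0=1 → after 1×micro: 0 ⇒ (c0=1, c1=0)
macro 4: S0 reads c0=1 → after 2×micro: 1; S1 reads c0=1 → after 1×micro: 0 ⇒ (c0=1, c1=0)
macro 5: S0 reads c0=1 → after 2×micro: 1; S1 reads c0=1 → after 1×micro: 0 ⇒ (c0=1, c1=0)
macro 6: S0 reads c0=1 → after 2×micro: 1; S1 reads c0=1 → after 1×micro: 0 ⇒ (c0=1, c1=0)
macro 7: S0 reads c0=1 → after 2×micro: 1; S1 reads c0=1 → after 1×micro: 0 ⇒ (c0=1, c1=0)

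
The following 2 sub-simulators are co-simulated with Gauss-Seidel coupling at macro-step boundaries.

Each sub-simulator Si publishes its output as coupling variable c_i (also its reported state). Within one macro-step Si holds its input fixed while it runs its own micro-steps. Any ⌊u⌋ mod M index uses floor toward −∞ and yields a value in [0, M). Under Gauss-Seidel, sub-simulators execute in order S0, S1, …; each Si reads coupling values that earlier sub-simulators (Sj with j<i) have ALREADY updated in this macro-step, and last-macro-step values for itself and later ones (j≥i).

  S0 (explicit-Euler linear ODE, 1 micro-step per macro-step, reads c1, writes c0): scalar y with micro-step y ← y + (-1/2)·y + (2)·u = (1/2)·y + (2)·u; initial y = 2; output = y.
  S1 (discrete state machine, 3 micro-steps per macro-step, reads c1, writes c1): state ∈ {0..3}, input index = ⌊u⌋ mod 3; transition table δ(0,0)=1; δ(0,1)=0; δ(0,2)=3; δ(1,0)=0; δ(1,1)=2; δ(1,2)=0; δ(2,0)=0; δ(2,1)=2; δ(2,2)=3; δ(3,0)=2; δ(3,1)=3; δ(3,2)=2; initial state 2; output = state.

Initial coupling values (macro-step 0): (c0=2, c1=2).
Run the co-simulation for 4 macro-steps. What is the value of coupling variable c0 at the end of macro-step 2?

macro 1: S0 reads c1=2 → after 1×micro: 5; S1 reads c1=2 → after 3×micro: 3 ⇒ (c0=5, c1=3)
macro 2: S0 reads c1=3 → after 1×micro: 17/2; S1 reads c1=3 → after 3×micro: 1 ⇒ (c0=17/2, c1=1)
macro 3: S0 reads c1=1 → after 1×micro: 25/4; S1 reads c1=1 → after 3×micro: 2 ⇒ (c0=25/4, c1=2)
macro 4: S0 reads c1=2 → after 1×micro: 57/8; S1 reads c1=2 → after 3×micro: 3 ⇒ (c0=57/8, c1=3)

c0 at macro-step 2 = 17/2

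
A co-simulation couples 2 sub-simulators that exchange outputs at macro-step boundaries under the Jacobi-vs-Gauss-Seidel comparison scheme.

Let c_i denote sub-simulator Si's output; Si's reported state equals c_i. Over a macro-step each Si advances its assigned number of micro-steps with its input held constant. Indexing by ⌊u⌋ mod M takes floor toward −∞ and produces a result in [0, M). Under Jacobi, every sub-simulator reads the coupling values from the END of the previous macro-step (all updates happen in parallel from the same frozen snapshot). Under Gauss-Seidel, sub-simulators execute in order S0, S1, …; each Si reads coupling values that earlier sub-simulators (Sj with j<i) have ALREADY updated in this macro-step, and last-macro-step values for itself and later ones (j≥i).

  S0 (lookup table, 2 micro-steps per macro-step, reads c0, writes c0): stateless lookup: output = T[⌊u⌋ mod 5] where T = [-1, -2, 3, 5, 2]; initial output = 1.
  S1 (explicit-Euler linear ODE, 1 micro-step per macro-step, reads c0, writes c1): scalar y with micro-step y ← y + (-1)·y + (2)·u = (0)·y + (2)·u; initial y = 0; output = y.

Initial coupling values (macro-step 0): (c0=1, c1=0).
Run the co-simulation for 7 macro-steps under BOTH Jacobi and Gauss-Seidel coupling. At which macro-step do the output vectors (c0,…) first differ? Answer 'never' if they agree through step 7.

first divergence at macro-step: 1

[Jacobi] macro 1: S0 reads c0=1 → after 2×micro: -2; S1 reads c0=1 → after 1×micro: 2 ⇒ (c0=-2, c1=2)
[Jacobi] macro 2: S0 reads c0=-2 → after 2×micro: 5; S1 reads c0=-2 → after 1×micro: -4 ⇒ (c0=5, c1=-4)
[Jacobi] macro 3: S0 reads c0=5 → after 2×micro: -1; S1 reads c0=5 → after 1×micro: 10 ⇒ (c0=-1, c1=10)
[Jacobi] macro 4: S0 reads c0=-1 → after 2×micro: 2; S1 reads c0=-1 → after 1×micro: -2 ⇒ (c0=2, c1=-2)
[Jacobi] macro 5: S0 reads c0=2 → after 2×micro: 3; S1 reads c0=2 → after 1×micro: 4 ⇒ (c0=3, c1=4)
[Jacobi] macro 6: S0 reads c0=3 → after 2×micro: 5; S1 reads c0=3 → after 1×micro: 6 ⇒ (c0=5, c1=6)
[Jacobi] macro 7: S0 reads c0=5 → after 2×micro: -1; S1 reads c0=5 → after 1×micro: 10 ⇒ (c0=-1, c1=10)
[Gauss-Seidel] macro 1: S0 reads c0=1 → after 2×micro: -2; S1 reads c0=-2 → after 1×micro: -4 ⇒ (c0=-2, c1=-4)
[Gauss-Seidel] macro 2: S0 reads c0=-2 → after 2×micro: 5; S1 reads c0=5 → after 1×micro: 10 ⇒ (c0=5, c1=10)
[Gauss-Seidel] macro 3: S0 reads c0=5 → after 2×micro: -1; S1 reads c0=-1 → after 1×micro: -2 ⇒ (c0=-1, c1=-2)
[Gauss-Seidel] macro 4: S0 reads c0=-1 → after 2×micro: 2; S1 reads c0=2 → after 1×micro: 4 ⇒ (c0=2, c1=4)
[Gauss-Seidel] macro 5: S0 reads c0=2 → after 2×micro: 3; S1 reads c0=3 → after 1×micro: 6 ⇒ (c0=3, c1=6)
[Gauss-Seidel] macro 6: S0 reads c0=3 → after 2×micro: 5; S1 reads c0=5 → after 1×micro: 10 ⇒ (c0=5, c1=10)
[Gauss-Seidel] macro 7: S0 reads c0=5 → after 2×micro: -1; S1 reads c0=-1 → after 1×micro: -2 ⇒ (c0=-1, c1=-2)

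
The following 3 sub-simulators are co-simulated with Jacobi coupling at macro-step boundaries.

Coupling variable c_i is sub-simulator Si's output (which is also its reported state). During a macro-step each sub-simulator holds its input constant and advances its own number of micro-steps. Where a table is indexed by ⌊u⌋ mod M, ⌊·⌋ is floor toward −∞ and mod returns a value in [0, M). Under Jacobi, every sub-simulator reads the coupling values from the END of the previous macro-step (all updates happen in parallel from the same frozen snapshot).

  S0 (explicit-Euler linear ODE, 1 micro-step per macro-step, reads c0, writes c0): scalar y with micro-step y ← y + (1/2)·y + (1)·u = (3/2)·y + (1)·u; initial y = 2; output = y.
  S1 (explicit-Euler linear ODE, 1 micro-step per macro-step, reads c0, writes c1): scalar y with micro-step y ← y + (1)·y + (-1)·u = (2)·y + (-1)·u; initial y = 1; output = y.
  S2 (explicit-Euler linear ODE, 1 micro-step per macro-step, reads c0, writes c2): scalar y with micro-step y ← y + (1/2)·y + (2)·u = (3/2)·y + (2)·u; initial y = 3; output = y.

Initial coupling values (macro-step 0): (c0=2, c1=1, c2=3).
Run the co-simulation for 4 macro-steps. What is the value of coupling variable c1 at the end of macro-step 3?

macro 1: S0 reads c0=2 → after 1×micro: 5; S1 reads c0=2 → after 1×micro: 0; S2 reads c0=2 → after 1×micro: 17/2 ⇒ (c0=5, c1=0, c2=17/2)
macro 2: S0 reads c0=5 → after 1×micro: 25/2; S1 reads c0=5 → after 1×micro: -5; S2 reads c0=5 → after 1×micro: 91/4 ⇒ (c0=25/2, c1=-5, c2=91/4)
macro 3: S0 reads c0=25/2 → after 1×micro: 125/4; S1 reads c0=25/2 → after 1×micro: -45/2; S2 reads c0=25/2 → after 1×micro: 473/8 ⇒ (c0=125/4, c1=-45/2, c2=473/8)
macro 4: S0 reads c0=125/4 → after 1×micro: 625/8; S1 reads c0=125/4 → after 1×micro: -305/4; S2 reads c0=125/4 → after 1×micro: 2419/16 ⇒ (c0=625/8, c1=-305/4, c2=2419/16)

c1 at macro-step 3 = -45/2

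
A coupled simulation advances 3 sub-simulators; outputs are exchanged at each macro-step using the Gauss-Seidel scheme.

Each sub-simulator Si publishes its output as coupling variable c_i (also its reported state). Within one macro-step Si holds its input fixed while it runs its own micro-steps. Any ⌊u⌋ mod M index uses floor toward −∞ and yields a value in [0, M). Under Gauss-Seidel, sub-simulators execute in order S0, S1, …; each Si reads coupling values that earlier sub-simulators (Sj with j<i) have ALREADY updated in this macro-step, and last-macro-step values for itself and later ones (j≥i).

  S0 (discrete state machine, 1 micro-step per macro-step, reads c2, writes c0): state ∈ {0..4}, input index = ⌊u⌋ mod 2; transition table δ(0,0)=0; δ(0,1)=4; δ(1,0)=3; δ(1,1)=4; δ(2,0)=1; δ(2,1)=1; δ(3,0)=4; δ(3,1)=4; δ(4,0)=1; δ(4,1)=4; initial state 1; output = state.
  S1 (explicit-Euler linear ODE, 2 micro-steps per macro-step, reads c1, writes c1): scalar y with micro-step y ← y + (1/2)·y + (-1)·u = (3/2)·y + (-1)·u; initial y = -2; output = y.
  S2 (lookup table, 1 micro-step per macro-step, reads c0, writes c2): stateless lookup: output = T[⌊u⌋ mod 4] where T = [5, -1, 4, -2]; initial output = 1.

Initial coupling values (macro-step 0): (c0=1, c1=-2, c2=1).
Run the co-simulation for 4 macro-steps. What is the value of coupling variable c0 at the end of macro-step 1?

macro 1: S0 reads c2=1 → after 1×micro: 4; S1 reads c1=-2 → after 2×micro: 1/2; S2 reads c0=4 → after 1×micro: 5 ⇒ (c0=4, c1=1/2, c2=5)
macro 2: S0 reads c2=5 → after 1×micro: 4; S1 reads c1=1/2 → after 2×micro: -1/8; S2 reads c0=4 → after 1×micro: 5 ⇒ (c0=4, c1=-1/8, c2=5)
macro 3: S0 reads c2=5 → after 1×micro: 4; S1 reads c1=-1/8 → after 2×micro: 1/32; S2 reads c0=4 → after 1×micro: 5 ⇒ (c0=4, c1=1/32, c2=5)
macro 4: S0 reads c2=5 → after 1×micro: 4; S1 reads c1=1/32 → after 2×micro: -1/128; S2 reads c0=4 → after 1×micro: 5 ⇒ (c0=4, c1=-1/128, c2=5)

c0 at macro-step 1 = 4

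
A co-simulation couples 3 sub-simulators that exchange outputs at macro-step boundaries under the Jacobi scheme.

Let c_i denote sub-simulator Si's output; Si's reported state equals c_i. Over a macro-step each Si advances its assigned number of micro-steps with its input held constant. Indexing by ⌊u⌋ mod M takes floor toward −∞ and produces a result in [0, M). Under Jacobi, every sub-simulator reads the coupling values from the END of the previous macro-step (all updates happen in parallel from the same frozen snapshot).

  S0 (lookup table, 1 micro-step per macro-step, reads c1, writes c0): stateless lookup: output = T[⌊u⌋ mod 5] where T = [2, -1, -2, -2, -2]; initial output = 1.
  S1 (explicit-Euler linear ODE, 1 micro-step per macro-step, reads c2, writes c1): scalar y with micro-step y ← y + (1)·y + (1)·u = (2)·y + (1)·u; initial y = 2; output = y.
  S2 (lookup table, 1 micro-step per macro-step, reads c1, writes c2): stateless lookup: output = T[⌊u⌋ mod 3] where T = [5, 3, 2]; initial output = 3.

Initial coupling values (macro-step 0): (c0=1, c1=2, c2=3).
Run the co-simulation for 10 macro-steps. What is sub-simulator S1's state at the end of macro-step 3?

macro 1: S0 reads c1=2 → after 1×micro: -2; S1 reads c2=3 → after 1×micro: 7; S2 reads c1=2 → after 1×micro: 2 ⇒ (c0=-2, c1=7, c2=2)
macro 2: S0 reads c1=7 → after 1×micro: -2; S1 reads c2=2 → after 1×micro: 16; S2 reads c1=7 → after 1×micro: 3 ⇒ (c0=-2, c1=16, c2=3)
macro 3: S0 reads c1=16 → after 1×micro: -1; S1 reads c2=3 → after 1×micro: 35; S2 reads c1=16 → after 1×micro: 3 ⇒ (c0=-1, c1=35, c2=3)
macro 4: S0 reads c1=35 → after 1×micro: 2; S1 reads c2=3 → after 1×micro: 73; S2 reads c1=35 → after 1×micro: 2 ⇒ (c0=2, c1=73, c2=2)
macro 5: S0 reads c1=73 → after 1×micro: -2; S1 reads c2=2 → after 1×micro: 148; S2 reads c1=73 → after 1×micro: 3 ⇒ (c0=-2, c1=148, c2=3)
macro 6: S0 reads c1=148 → after 1×micro: -2; S1 reads c2=3 → after 1×micro: 299; S2 reads c1=148 → after 1×micro: 3 ⇒ (c0=-2, c1=299, c2=3)
macro 7: S0 reads c1=299 → after 1×micro: -2; S1 reads c2=3 → after 1×micro: 601; S2 reads c1=299 → after 1×micro: 2 ⇒ (c0=-2, c1=601, c2=2)
macro 8: S0 reads c1=601 → after 1×micro: -1; S1 reads c2=2 → after 1×micro: 1204; S2 reads c1=601 → after 1×micro: 3 ⇒ (c0=-1, c1=1204, c2=3)
macro 9: S0 reads c1=1204 → after 1×micro: -2; S1 reads c2=3 → after 1×micro: 2411; S2 reads c1=1204 → after 1×micro: 3 ⇒ (c0=-2, c1=2411, c2=3)
macro 10: S0 reads c1=2411 → after 1×micro: -1; S1 reads c2=3 → after 1×micro: 4825; S2 reads c1=2411 → after 1×micro: 2 ⇒ (c0=-1, c1=4825, c2=2)

S1 state at macro-step 3 = 35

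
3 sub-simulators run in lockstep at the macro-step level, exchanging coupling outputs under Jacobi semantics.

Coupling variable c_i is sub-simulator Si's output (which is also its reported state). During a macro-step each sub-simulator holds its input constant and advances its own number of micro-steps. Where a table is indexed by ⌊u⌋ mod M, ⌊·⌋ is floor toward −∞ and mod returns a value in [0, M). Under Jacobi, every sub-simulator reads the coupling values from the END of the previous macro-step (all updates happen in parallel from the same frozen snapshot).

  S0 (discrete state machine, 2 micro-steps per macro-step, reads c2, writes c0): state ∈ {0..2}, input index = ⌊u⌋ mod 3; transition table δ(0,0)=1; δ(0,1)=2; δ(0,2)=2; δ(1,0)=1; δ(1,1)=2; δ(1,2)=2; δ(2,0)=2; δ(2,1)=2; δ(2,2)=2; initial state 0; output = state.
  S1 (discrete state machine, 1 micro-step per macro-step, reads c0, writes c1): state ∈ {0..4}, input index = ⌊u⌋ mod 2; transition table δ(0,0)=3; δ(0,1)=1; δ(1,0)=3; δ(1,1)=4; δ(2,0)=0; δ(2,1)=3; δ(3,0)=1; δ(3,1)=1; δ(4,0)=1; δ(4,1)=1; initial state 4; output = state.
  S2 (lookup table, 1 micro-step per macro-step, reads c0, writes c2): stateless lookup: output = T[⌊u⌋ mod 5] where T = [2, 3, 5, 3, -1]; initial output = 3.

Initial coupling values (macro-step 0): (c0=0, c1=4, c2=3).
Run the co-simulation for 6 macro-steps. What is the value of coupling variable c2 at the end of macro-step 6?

macro 1: S0 reads c2=3 → after 2×micro: 1; S1 reads c0=0 → after 1×micro: 1; S2 reads c0=0 → after 1×micro: 2 ⇒ (c0=1, c1=1, c2=2)
macro 2: S0 reads c2=2 → after 2×micro: 2; S1 reads c0=1 → after 1×micro: 4; S2 reads c0=1 → after 1×micro: 3 ⇒ (c0=2, c1=4, c2=3)
macro 3: S0 reads c2=3 → after 2×micro: 2; S1 reads c0=2 → after 1×micro: 1; S2 reads c0=2 → after 1×micro: 5 ⇒ (c0=2, c1=1, c2=5)
macro 4: S0 reads c2=5 → after 2×micro: 2; S1 reads c0=2 → after 1×micro: 3; S2 reads c0=2 → after 1×micro: 5 ⇒ (c0=2, c1=3, c2=5)
macro 5: S0 reads c2=5 → after 2×micro: 2; S1 reads c0=2 → after 1×micro: 1; S2 reads c0=2 → after 1×micro: 5 ⇒ (c0=2, c1=1, c2=5)
macro 6: S0 reads c2=5 → after 2×micro: 2; S1 reads c0=2 → after 1×micro: 3; S2 reads c0=2 → after 1×micro: 5 ⇒ (c0=2, c1=3, c2=5)

c2 at macro-step 6 = 5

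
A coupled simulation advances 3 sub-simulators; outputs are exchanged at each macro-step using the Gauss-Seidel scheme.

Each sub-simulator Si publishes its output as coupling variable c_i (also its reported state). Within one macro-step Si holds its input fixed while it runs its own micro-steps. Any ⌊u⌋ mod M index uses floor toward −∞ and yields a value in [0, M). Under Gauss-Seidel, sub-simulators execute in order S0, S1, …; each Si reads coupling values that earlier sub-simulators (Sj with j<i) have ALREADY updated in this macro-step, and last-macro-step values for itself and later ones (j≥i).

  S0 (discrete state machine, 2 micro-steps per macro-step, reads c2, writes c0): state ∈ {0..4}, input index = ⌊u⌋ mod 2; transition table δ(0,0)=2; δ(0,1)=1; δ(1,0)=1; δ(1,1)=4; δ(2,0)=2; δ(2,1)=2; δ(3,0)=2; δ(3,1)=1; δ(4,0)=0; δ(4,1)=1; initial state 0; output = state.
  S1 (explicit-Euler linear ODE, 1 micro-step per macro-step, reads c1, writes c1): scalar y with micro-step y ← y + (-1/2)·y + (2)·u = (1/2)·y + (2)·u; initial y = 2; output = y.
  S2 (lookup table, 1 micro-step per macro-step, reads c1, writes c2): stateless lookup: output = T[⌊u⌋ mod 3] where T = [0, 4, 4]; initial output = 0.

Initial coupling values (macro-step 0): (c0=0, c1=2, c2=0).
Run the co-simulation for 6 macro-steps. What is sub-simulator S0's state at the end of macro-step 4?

macro 1: S0 reads c2=0 → after 2×micro: 2; S1 reads c1=2 → after 1×micro: 5; S2 reads c1=5 → after 1×micro: 4 ⇒ (c0=2, c1=5, c2=4)
macro 2: S0 reads c2=4 → after 2×micro: 2; S1 reads c1=5 → after 1×micro: 25/2; S2 reads c1=25/2 → after 1×micro: 0 ⇒ (c0=2, c1=25/2, c2=0)
macro 3: S0 reads c2=0 → after 2×micro: 2; S1 reads c1=25/2 → after 1×micro: 125/4; S2 reads c1=125/4 → after 1×micro: 4 ⇒ (c0=2, c1=125/4, c2=4)
macro 4: S0 reads c2=4 → after 2×micro: 2; S1 reads c1=125/4 → after 1×micro: 625/8; S2 reads c1=625/8 → after 1×micro: 0 ⇒ (c0=2, c1=625/8, c2=0)
macro 5: S0 reads c2=0 → after 2×micro: 2; S1 reads c1=625/8 → after 1×micro: 3125/16; S2 reads c1=3125/16 → after 1×micro: 0 ⇒ (c0=2, c1=3125/16, c2=0)
macro 6: S0 reads c2=0 → after 2×micro: 2; S1 reads c1=3125/16 → after 1×micro: 15625/32; S2 reads c1=15625/32 → after 1×micro: 4 ⇒ (c0=2, c1=15625/32, c2=4)

S0 state at macro-step 4 = 2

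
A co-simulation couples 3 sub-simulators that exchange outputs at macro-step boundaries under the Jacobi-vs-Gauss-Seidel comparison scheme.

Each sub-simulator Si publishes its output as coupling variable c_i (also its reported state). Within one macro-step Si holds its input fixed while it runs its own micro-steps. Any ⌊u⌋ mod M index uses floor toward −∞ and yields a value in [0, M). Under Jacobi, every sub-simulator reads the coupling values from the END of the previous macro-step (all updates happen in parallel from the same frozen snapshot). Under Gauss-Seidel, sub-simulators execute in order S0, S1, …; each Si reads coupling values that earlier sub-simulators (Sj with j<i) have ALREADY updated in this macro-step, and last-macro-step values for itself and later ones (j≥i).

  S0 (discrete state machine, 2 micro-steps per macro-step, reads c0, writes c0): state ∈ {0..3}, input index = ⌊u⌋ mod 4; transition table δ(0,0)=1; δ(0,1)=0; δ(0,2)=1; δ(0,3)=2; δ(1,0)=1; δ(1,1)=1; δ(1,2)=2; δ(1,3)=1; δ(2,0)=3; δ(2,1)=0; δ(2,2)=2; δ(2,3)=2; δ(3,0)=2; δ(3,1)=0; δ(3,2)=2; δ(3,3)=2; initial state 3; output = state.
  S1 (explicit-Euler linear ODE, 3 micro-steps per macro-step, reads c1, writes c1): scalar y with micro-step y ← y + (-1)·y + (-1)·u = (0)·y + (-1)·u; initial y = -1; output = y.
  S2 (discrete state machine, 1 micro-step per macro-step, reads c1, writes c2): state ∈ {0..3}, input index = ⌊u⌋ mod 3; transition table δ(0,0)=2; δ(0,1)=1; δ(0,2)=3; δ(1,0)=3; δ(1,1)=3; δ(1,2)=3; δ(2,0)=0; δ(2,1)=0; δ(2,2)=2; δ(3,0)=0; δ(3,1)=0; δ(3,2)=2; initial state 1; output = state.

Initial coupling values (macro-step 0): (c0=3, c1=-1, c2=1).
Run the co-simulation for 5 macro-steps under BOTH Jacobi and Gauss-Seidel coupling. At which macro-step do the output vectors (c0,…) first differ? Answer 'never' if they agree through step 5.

first divergence at macro-step: 2

[Jacobi] macro 1: S0 reads c0=3 → after 2×micro: 2; S1 reads c1=-1 → after 3×micro: 1; S2 reads c1=-1 → after 1×micro: 3 ⇒ (c0=2, c1=1, c2=3)
[Jacobi] macro 2: S0 reads c0=2 → after 2×micro: 2; S1 reads c1=1 → after 3×micro: -1; S2 reads c1=1 → after 1×micro: 0 ⇒ (c0=2, c1=-1, c2=0)
[Jacobi] macro 3: S0 reads c0=2 → after 2×micro: 2; S1 reads c1=-1 → after 3×micro: 1; S2 reads c1=-1 → after 1×micro: 3 ⇒ (c0=2, c1=1, c2=3)
[Jacobi] macro 4: S0 reads c0=2 → after 2×micro: 2; S1 reads c1=1 → after 3×micro: -1; S2 reads c1=1 → after 1×micro: 0 ⇒ (c0=2, c1=-1, c2=0)
[Jacobi] macro 5: S0 reads c0=2 → after 2×micro: 2; S1 reads c1=-1 → after 3×micro: 1; S2 reads c1=-1 → after 1×micro: 3 ⇒ (c0=2, c1=1, c2=3)
[Gauss-Seidel] macro 1: S0 reads c0=3 → after 2×micro: 2; S1 reads c1=-1 → after 3×micro: 1; S2 reads c1=1 → after 1×micro: 3 ⇒ (c0=2, c1=1, c2=3)
[Gauss-Seidel] macro 2: S0 reads c0=2 → after 2×micro: 2; S1 reads c1=1 → after 3×micro: -1; S2 reads c1=-1 → after 1×micro: 2 ⇒ (c0=2, c1=-1, c2=2)
[Gauss-Seidel] macro 3: S0 reads c0=2 → after 2×micro: 2; S1 reads c1=-1 → after 3×micro: 1; S2 reads c1=1 → after 1×micro: 0 ⇒ (c0=2, c1=1, c2=0)
[Gauss-Seidel] macro 4: S0 reads c0=2 → after 2×micro: 2; S1 reads c1=1 → after 3×micro: -1; S2 reads c1=-1 → after 1×micro: 3 ⇒ (c0=2, c1=-1, c2=3)
[Gauss-Seidel] macro 5: S0 reads c0=2 → after 2×micro: 2; S1 reads c1=-1 → after 3×micro: 1; S2 reads c1=1 → after 1×micro: 0 ⇒ (c0=2, c1=1, c2=0)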